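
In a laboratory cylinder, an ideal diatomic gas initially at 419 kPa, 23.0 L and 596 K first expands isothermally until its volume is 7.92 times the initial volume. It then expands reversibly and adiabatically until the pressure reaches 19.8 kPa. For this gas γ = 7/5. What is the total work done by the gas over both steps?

25800 J

n = P₁V₁/(RT₁) = 419×23.0/(8.314×596) = 1.94 mol.
Step 1 — Isothermal: T stays 596 K; PV = const ⇒ V₂ = 182 L, P₂ = 52.9 kPa.
ΔU = 0 (ideal gas, T constant).
W = nRT ln(V₂/V₁) = 1.94×8.314×596×ln(7.92) = 19900 J.
Q = ΔU + W = 19900 J.
State after step 1: P = 52.9 kPa, V = 182 L, T = 596 K.
Step 2 — Adiabatic: T₂/T₁ = (P₂/P₁)^((γ−1)/γ) ⇒ T₂ = 596×(0.374)^0.286 = 450 K; V₂ = 368 L.
ΔU = nCvΔT = 1.94×20.8×(450−596) = -5900 J.
Q = 0 for an adiabatic process, so W = −ΔU = 5900 J.
Net over both steps: W = 25800 J, Q = 19900 J, ΔU = -5900 J.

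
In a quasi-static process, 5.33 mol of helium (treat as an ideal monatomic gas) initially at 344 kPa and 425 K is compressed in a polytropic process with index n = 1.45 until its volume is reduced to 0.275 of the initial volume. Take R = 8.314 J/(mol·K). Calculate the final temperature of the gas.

V₁ = nRT₁/P₁ = 5.33×8.314×425/344 = 54.7 L.
Polytropic n=1.45: T₂ = T₁(V₁/V₂)^(n−1) = 425×(3.64)^0.45 = 760 K; P₂ = P₁(V₁/V₂)^n = 2240 kPa.

760 K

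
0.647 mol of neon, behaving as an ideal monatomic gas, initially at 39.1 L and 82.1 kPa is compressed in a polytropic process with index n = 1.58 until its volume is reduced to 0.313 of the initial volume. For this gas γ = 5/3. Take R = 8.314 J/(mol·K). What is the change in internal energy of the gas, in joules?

T₁ = P₁V₁/(nR) = 82.1×39.1/(0.647×8.314) = 597 K.
Polytropic n=1.58: T₂ = T₁(V₁/V₂)^(n−1) = 597×(3.19)^0.58 = 1170 K; P₂ = P₁(V₁/V₂)^n = 514 kPa.
For an ideal gas ΔU = nCvΔT with Cv = (3/2)R = 12.5 J/(mol·K).
ΔU = 0.647×12.5×(1170−597) = 4630 J.

4630 J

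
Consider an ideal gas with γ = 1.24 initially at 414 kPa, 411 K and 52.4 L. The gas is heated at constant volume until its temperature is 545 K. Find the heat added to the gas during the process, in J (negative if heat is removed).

n = P₁V₁/(RT₁) = 414×52.4/(8.314×411) = 6.35 mol.
Isochoric: V stays 52.4 L; P/T = const ⇒ T₂ = 545 K, P₂ = 549 kPa.
W = 0 (no volume change).
ΔU = nCvΔT = 6.35×34.6×(545−411) = 29500 J.
Q = ΔU = 29500 J.

29500 J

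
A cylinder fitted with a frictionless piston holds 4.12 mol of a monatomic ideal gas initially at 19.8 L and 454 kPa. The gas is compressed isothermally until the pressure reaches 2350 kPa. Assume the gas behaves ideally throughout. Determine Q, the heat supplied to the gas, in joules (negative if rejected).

-14800 J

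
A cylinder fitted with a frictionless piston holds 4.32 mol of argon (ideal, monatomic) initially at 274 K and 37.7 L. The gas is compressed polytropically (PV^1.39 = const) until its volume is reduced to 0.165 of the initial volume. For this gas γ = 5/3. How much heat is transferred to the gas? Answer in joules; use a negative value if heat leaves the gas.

-10700 J

P₁ = nRT₁/V₁ = 4.32×8.314×274/37.7 = 261 kPa.
Polytropic n=1.39: T₂ = T₁(V₁/V₂)^(n−1) = 274×(6.06)^0.39 = 553 K; P₂ = P₁(V₁/V₂)^n = 3190 kPa.
W = (P₁V₁−P₂V₂)/(n−1) = (261×37.7−3190×6.22)/0.39 = -25700 J.
ΔU = nCvΔT = 4.32×12.5×(553−274) = 15000 J.
Q = ΔU + W = -10700 J.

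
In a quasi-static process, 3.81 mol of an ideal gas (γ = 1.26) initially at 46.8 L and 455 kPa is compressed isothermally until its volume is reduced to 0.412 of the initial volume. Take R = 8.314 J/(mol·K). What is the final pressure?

1100 kPa

T₁ = P₁V₁/(nR) = 455×46.8/(3.81×8.314) = 672 K.
Isothermal: T stays 672 K; PV = const ⇒ V₂ = 19.3 L, P₂ = 1100 kPa.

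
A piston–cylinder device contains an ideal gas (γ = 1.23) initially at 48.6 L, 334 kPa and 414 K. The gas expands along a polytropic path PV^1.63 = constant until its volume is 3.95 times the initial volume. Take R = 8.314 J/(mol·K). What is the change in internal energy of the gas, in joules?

n = P₁V₁/(RT₁) = 334×48.6/(8.314×414) = 4.72 mol.
Polytropic n=1.63: T₂ = T₁(V₁/V₂)^(n−1) = 414×(0.253)^0.63 = 174 K; P₂ = P₁(V₁/V₂)^n = 35.6 kPa.
For an ideal gas ΔU = nCvΔT with Cv = R/(γ−1) = 36.1 J/(mol·K).
ΔU = 4.72×36.1×(174−414) = -40900 J.

-40900 J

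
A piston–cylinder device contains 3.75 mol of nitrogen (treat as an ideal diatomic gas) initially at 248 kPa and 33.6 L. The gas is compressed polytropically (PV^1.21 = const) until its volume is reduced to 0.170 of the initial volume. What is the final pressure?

T₁ = P₁V₁/(nR) = 248×33.6/(3.75×8.314) = 267 K.
Polytropic n=1.21: T₂ = T₁(V₁/V₂)^(n−1) = 267×(5.88)^0.21 = 388 K; P₂ = P₁(V₁/V₂)^n = 2120 kPa.

2120 kPa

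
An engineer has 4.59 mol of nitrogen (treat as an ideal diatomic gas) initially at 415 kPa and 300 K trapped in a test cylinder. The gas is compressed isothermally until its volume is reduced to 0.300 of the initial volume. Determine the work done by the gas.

V₁ = nRT₁/P₁ = 4.59×8.314×300/415 = 27.6 L.
Isothermal: T stays 300 K; PV = const ⇒ V₂ = 8.28 L, P₂ = 1380 kPa.
W = nRT ln(V₂/V₁) = 4.59×8.314×300×ln(0.300) = -13800 J.

-13800 J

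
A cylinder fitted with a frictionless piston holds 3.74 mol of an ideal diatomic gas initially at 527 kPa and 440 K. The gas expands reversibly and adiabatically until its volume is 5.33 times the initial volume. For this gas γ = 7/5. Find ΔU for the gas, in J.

-16700 J

V₁ = nRT₁/P₁ = 3.74×8.314×440/527 = 26.0 L.
Adiabatic: TV^(γ−1) = const ⇒ T₂ = 440×(0.188)^0.400 = 225 K; PV^γ = const ⇒ P₂ = 50.6 kPa.
For an ideal gas ΔU = nCvΔT with Cv = (5/2)R = 20.8 J/(mol·K).
ΔU = 3.74×20.8×(225−440) = -16700 J.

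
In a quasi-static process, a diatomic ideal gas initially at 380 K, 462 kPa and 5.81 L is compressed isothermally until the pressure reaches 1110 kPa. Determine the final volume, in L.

2.42 L

Isothermal: T stays 380 K; PV = const ⇒ V₂ = 2.42 L, P₂ = 1110 kPa.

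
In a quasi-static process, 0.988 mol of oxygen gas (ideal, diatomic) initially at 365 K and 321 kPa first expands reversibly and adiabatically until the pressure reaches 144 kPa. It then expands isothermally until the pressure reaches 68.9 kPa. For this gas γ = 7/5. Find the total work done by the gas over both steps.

V₁ = nRT₁/P₁ = 0.988×8.314×365/321 = 9.34 L.
Step 1 — Adiabatic: T₂/T₁ = (P₂/P₁)^((γ−1)/γ) ⇒ T₂ = 365×(0.449)^0.286 = 290 K; V₂ = 16.6 L.
ΔU = nCvΔT = 0.988×20.8×(290−365) = -1530 J.
Q = 0 for an adiabatic process, so W = −ΔU = 1530 J.
State after step 1: P = 144 kPa, V = 16.6 L, T = 290 K.
Step 2 — Isothermal: T stays 290 K; PV = const ⇒ V₂ = 34.6 L, P₂ = 68.9 kPa.
ΔU = 0 (ideal gas, T constant).
W = nRT ln(V₂/V₁) = 0.988×8.314×290×ln(2.09) = 1760 J.
Q = ΔU + W = 1760 J.
Net over both steps: W = 3290 J, Q = 1760 J, ΔU = -1530 J.

3290 J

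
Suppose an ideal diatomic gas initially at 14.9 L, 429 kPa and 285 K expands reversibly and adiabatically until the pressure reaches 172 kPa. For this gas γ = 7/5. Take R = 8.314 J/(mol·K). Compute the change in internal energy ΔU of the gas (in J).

n = P₁V₁/(RT₁) = 429×14.9/(8.314×285) = 2.70 mol.
Adiabatic: T₂/T₁ = (P₂/P₁)^((γ−1)/γ) ⇒ T₂ = 285×(0.401)^0.286 = 220 K; V₂ = 28.6 L.
For an ideal gas ΔU = nCvΔT with Cv = (5/2)R = 20.8 J/(mol·K).
ΔU = 2.70×20.8×(220−285) = -3670 J.

-3670 J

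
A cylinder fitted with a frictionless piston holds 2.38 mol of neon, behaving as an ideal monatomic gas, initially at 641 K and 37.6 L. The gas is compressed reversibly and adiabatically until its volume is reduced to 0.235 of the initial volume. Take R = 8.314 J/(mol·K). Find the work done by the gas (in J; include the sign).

-30900 J

P₁ = nRT₁/V₁ = 2.38×8.314×641/37.6 = 337 kPa.
Adiabatic: TV^(γ−1) = const ⇒ T₂ = 641×(4.26)^0.667 = 1680 K; PV^γ = const ⇒ P₂ = 3770 kPa.
ΔU = nCvΔT = 2.38×12.5×(1680−641) = 30900 J.
Q = 0 for an adiabatic process, so W = −ΔU = -30900 J.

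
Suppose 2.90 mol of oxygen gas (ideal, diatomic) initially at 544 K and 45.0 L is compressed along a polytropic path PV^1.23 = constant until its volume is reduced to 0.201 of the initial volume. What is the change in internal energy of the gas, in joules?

P₁ = nRT₁/V₁ = 2.90×8.314×544/45.0 = 291 kPa.
Polytropic n=1.23: T₂ = T₁(V₁/V₂)^(n−1) = 544×(4.98)^0.23 = 787 K; P₂ = P₁(V₁/V₂)^n = 2100 kPa.
For an ideal gas ΔU = nCvΔT with Cv = (5/2)R = 20.8 J/(mol·K).
ΔU = 2.90×20.8×(787−544) = 14600 J.

14600 J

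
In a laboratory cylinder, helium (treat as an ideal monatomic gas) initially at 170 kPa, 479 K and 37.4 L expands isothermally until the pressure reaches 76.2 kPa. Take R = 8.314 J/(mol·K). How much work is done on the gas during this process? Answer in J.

-5100 J

n = P₁V₁/(RT₁) = 170×37.4/(8.314×479) = 1.60 mol.
Isothermal: T stays 479 K; PV = const ⇒ V₂ = 83.4 L, P₂ = 76.2 kPa.
W = nRT ln(V₂/V₁) = 1.60×8.314×479×ln(2.23) = 5100 J.
Work done on the gas = −W_by = -5100 J.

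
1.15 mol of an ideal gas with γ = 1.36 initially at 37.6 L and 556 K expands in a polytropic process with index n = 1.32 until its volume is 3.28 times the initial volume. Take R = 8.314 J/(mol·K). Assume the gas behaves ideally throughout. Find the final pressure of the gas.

P₁ = nRT₁/V₁ = 1.15×8.314×556/37.6 = 141 kPa.
Polytropic n=1.32: T₂ = T₁(V₁/V₂)^(n−1) = 556×(0.305)^0.32 = 380 K; P₂ = P₁(V₁/V₂)^n = 29.5 kPa.

29.5 kPa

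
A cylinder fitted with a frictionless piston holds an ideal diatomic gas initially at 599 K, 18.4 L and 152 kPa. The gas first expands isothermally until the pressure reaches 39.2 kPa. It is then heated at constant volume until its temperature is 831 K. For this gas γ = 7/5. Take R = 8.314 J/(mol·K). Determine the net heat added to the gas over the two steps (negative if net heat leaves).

6500 J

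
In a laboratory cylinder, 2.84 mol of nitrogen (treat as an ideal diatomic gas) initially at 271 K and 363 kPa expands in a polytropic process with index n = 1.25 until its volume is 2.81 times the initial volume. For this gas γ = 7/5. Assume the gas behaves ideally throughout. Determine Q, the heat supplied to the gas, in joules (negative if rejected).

V₁ = nRT₁/P₁ = 2.84×8.314×271/363 = 17.6 L.
Polytropic n=1.25: T₂ = T₁(V₁/V₂)^(n−1) = 271×(0.356)^0.25 = 209 K; P₂ = P₁(V₁/V₂)^n = 99.8 kPa.
W = (P₁V₁−P₂V₂)/(n−1) = (363×17.6−99.8×49.5)/0.25 = 5830 J.
ΔU = nCvΔT = 2.84×20.8×(209−271) = -3640 J.
Q = ΔU + W = 2180 J.

2180 J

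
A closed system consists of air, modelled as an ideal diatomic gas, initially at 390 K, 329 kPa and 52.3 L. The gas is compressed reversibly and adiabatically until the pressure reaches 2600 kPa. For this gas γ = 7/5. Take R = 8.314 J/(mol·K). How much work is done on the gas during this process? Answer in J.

34600 J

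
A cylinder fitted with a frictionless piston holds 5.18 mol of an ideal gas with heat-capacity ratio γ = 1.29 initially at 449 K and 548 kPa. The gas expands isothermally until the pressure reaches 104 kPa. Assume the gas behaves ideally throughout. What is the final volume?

V₁ = nRT₁/P₁ = 5.18×8.314×449/548 = 35.3 L.
Isothermal: T stays 449 K; PV = const ⇒ V₂ = 186 L, P₂ = 104 kPa.

186 L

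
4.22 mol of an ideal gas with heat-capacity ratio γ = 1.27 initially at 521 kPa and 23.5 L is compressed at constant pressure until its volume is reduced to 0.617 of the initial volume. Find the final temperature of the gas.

215 K

T₁ = P₁V₁/(nR) = 521×23.5/(4.22×8.314) = 349 K.
Isobaric: P stays 521 kPa; V/T = const ⇒ T₂ = 215 K, V₂ = 14.5 L.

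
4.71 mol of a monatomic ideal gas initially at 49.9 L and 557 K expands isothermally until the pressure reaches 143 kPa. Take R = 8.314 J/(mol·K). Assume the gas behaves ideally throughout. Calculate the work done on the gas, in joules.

P₁ = nRT₁/V₁ = 4.71×8.314×557/49.9 = 437 kPa.
Isothermal: T stays 557 K; PV = const ⇒ V₂ = 153 L, P₂ = 143 kPa.
W = nRT ln(V₂/V₁) = 4.71×8.314×557×ln(3.06) = 24400 J.
Work done on the gas = −W_by = -24400 J.

-24400 J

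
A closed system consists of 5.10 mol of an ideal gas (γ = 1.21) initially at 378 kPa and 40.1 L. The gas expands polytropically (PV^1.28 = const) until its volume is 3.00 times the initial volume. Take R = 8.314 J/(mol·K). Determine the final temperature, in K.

T₁ = P₁V₁/(nR) = 378×40.1/(5.10×8.314) = 357 K.
Polytropic n=1.28: T₂ = T₁(V₁/V₂)^(n−1) = 357×(0.333)^0.28 = 263 K; P₂ = P₁(V₁/V₂)^n = 92.6 kPa.

263 K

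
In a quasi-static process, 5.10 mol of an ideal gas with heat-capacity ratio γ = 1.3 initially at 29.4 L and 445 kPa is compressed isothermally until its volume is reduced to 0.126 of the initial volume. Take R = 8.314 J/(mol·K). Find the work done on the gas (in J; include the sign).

27100 J

T₁ = P₁V₁/(nR) = 445×29.4/(5.10×8.314) = 309 K.
Isothermal: T stays 309 K; PV = const ⇒ V₂ = 3.70 L, P₂ = 3530 kPa.
W = nRT ln(V₂/V₁) = 5.10×8.314×309×ln(0.126) = -27100 J.
Work done on the gas = −W_by = 27100 J.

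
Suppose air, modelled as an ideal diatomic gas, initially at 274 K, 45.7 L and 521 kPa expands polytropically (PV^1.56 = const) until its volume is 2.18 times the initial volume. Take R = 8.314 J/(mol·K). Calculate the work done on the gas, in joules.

-15000 J

n = P₁V₁/(RT₁) = 521×45.7/(8.314×274) = 10.5 mol.
Polytropic n=1.56: T₂ = T₁(V₁/V₂)^(n−1) = 274×(0.459)^0.56 = 177 K; P₂ = P₁(V₁/V₂)^n = 154 kPa.
W = (P₁V₁−P₂V₂)/(n−1) = (521×45.7−154×99.6)/0.56 = 15000 J.
Work done on the gas = −W_by = -15000 J.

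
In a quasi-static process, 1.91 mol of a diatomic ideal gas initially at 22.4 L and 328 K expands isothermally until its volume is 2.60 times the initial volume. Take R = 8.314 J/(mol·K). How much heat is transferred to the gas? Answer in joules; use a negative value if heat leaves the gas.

4980 J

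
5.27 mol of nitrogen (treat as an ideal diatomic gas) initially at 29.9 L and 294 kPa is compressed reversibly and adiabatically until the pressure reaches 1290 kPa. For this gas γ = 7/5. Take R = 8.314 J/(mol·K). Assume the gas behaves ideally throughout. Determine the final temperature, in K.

306 K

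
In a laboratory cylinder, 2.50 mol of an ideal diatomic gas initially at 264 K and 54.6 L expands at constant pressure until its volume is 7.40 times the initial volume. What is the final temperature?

1950 K

P₁ = nRT₁/V₁ = 2.50×8.314×264/54.6 = 100 kPa.
Isobaric: P stays 100 kPa; V/T = const ⇒ T₂ = 1950 K, V₂ = 404 L.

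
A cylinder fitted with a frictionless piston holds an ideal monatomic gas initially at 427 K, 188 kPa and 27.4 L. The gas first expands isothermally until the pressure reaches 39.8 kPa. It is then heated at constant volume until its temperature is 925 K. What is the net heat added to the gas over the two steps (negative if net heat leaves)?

n = P₁V₁/(RT₁) = 188×27.4/(8.314×427) = 1.45 mol.
Step 1 — Isothermal: T stays 427 K; PV = const ⇒ V₂ = 129 L, P₂ = 39.8 kPa.
ΔU = 0 (ideal gas, T constant).
W = nRT ln(V₂/V₁) = 1.45×8.314×427×ln(4.72) = 8000 J.
Q = ΔU + W = 8000 J.
State after step 1: P = 39.8 kPa, V = 129 L, T = 427 K.
Step 2 — Isochoric: V stays 129 L; P/T = const ⇒ T₂ = 925 K, P₂ = 86.2 kPa.
W = 0 (no volume change).
ΔU = nCvΔT = 1.45×12.5×(925−427) = 9010 J.
Q = ΔU = 9010 J.
Net over both steps: W = 8000 J, Q = 17000 J, ΔU = 9010 J.

17000 J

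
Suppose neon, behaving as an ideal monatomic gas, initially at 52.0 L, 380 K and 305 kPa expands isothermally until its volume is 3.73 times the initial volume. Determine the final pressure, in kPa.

81.8 kPa

Isothermal: T stays 380 K; PV = const ⇒ V₂ = 194 L, P₂ = 81.8 kPa.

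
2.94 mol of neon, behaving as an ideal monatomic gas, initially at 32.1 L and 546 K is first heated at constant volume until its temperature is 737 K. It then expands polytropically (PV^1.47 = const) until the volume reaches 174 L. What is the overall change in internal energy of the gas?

-7810 J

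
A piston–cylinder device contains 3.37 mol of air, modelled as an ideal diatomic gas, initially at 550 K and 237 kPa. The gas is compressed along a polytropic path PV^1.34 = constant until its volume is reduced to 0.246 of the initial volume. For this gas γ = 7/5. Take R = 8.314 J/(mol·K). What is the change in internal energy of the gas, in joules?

23500 J

V₁ = nRT₁/P₁ = 3.37×8.314×550/237 = 65.0 L.
Polytropic n=1.34: T₂ = T₁(V₁/V₂)^(n−1) = 550×(4.07)^0.34 = 886 K; P₂ = P₁(V₁/V₂)^n = 1550 kPa.
For an ideal gas ΔU = nCvΔT with Cv = (5/2)R = 20.8 J/(mol·K).
ΔU = 3.37×20.8×(886−550) = 23500 J.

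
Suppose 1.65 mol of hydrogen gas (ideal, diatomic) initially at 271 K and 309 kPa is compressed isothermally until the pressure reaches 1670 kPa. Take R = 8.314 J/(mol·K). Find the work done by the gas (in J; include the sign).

-6270 J

V₁ = nRT₁/P₁ = 1.65×8.314×271/309 = 12.0 L.
Isothermal: T stays 271 K; PV = const ⇒ V₂ = 2.23 L, P₂ = 1670 kPa.
W = nRT ln(V₂/V₁) = 1.65×8.314×271×ln(0.185) = -6270 J.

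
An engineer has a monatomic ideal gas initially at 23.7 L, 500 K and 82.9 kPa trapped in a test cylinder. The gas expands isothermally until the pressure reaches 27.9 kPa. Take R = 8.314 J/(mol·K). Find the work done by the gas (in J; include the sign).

n = P₁V₁/(RT₁) = 82.9×23.7/(8.314×500) = 0.473 mol.
Isothermal: T stays 500 K; PV = const ⇒ V₂ = 70.4 L, P₂ = 27.9 kPa.
W = nRT ln(V₂/V₁) = 0.473×8.314×500×ln(2.97) = 2140 J.

2140 J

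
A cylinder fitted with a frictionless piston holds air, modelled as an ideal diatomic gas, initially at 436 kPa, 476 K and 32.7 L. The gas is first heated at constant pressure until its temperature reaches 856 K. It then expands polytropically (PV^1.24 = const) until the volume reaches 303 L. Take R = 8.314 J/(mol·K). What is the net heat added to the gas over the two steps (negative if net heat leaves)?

n = P₁V₁/(RT₁) = 436×32.7/(8.314×476) = 3.60 mol.
Step 1 — Isobaric: P stays 436 kPa; V/T = const ⇒ T₂ = 856 K, V₂ = 58.8 L.
W = PΔV = 436×(58.8−32.7) kPa·L = 11400 J.
ΔU = nCvΔT = 3.60×20.8×(856−476) = 28500 J.
Q = ΔU + W = nCpΔT = 39800 J.
State after step 1: P = 436 kPa, V = 58.8 L, T = 856 K.
Step 2 — Polytropic n=1.24: T₂ = T₁(V₁/V₂)^(n−1) = 856×(0.194)^0.24 = 578 K; P₂ = P₁(V₁/V₂)^n = 57.1 kPa.
W = (P₁V₁−P₂V₂)/(n−1) = (436×58.8−57.1×303)/0.24 = 34800 J.
ΔU = nCvΔT = 3.60×20.8×(578−856) = -20900 J.
Q = ΔU + W = 13900 J.
Net over both steps: W = 46100 J, Q = 53700 J, ΔU = 7600 J.

53700 J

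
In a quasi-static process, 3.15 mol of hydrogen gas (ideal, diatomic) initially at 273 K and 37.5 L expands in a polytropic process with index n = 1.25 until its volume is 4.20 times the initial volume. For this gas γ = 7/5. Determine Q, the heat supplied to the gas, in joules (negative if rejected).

P₁ = nRT₁/V₁ = 3.15×8.314×273/37.5 = 191 kPa.
Polytropic n=1.25: T₂ = T₁(V₁/V₂)^(n−1) = 273×(0.238)^0.25 = 191 K; P₂ = P₁(V₁/V₂)^n = 31.7 kPa.
W = (P₁V₁−P₂V₂)/(n−1) = (191×37.5−31.7×158)/0.25 = 8620 J.
ΔU = nCvΔT = 3.15×20.8×(191−273) = -5390 J.
Q = ΔU + W = 3230 J.

3230 J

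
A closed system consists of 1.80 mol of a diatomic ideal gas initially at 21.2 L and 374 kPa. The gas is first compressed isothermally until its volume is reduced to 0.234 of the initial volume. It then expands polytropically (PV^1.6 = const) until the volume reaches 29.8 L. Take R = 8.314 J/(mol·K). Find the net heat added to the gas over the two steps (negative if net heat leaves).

-15900 J

T₁ = P₁V₁/(nR) = 374×21.2/(1.80×8.314) = 530 K.
Step 1 — Isothermal: T stays 530 K; PV = const ⇒ V₂ = 4.96 L, P₂ = 1600 kPa.
ΔU = 0 (ideal gas, T constant).
W = nRT ln(V₂/V₁) = 1.80×8.314×530×ln(0.234) = -11500 J.
Q = ΔU + W = -11500 J.
State after step 1: P = 1600 kPa, V = 4.96 L, T = 530 K.
Step 2 — Polytropic n=1.6: T₂ = T₁(V₁/V₂)^(n−1) = 530×(0.166)^0.60 = 181 K; P₂ = P₁(V₁/V₂)^n = 90.7 kPa.
W = (P₁V₁−P₂V₂)/(n−1) = (1600×4.96−90.7×29.8)/0.60 = 8710 J.
ΔU = nCvΔT = 1.80×20.8×(181−530) = -13100 J.
Q = ΔU + W = -4350 J.
Net over both steps: W = -2810 J, Q = -15900 J, ΔU = -13100 J.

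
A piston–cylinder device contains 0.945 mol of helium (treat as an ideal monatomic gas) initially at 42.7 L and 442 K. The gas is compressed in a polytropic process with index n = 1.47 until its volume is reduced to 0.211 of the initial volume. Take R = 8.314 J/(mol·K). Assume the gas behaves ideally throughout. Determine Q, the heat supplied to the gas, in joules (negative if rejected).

P₁ = nRT₁/V₁ = 0.945×8.314×442/42.7 = 81.3 kPa.
Polytropic n=1.47: T₂ = T₁(V₁/V₂)^(n−1) = 442×(4.74)^0.47 = 918 K; P₂ = P₁(V₁/V₂)^n = 801 kPa.
W = (P₁V₁−P₂V₂)/(n−1) = (81.3×42.7−801×9.01)/0.47 = -7960 J.
ΔU = nCvΔT = 0.945×12.5×(918−442) = 5610 J.
Q = ΔU + W = -2350 J.

-2350 J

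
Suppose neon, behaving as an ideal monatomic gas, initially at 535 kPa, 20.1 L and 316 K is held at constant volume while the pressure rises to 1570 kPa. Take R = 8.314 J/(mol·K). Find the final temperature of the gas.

927 K

Isochoric: V stays 20.1 L; P/T = const ⇒ T₂ = 927 K, P₂ = 1570 kPa.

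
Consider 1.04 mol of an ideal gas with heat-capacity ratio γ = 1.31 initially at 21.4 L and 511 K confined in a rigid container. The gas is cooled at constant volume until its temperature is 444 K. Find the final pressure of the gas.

P₁ = nRT₁/V₁ = 1.04×8.314×511/21.4 = 206 kPa.
Isochoric: V stays 21.4 L; P/T = const ⇒ T₂ = 444 K, P₂ = 179 kPa.

179 kPa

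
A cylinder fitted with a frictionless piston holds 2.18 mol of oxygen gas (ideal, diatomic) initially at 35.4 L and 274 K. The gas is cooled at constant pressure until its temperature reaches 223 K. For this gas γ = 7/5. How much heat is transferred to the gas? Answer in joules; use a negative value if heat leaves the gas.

P₁ = nRT₁/V₁ = 2.18×8.314×274/35.4 = 140 kPa.
Isobaric: P stays 140 kPa; V/T = const ⇒ T₂ = 223 K, V₂ = 28.8 L.
W = PΔV = 140×(28.8−35.4) kPa·L = -924 J.
ΔU = nCvΔT = 2.18×20.8×(223−274) = -2310 J.
Q = ΔU + W = nCpΔT = -3240 J.

-3240 J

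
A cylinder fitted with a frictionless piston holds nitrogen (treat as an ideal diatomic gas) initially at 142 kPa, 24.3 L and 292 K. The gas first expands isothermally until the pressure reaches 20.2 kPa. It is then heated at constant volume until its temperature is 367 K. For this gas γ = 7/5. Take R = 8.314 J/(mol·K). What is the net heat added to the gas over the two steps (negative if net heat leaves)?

8940 J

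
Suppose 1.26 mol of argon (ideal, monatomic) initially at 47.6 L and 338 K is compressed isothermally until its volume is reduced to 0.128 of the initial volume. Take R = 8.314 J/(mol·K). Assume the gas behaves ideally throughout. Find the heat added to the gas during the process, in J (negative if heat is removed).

P₁ = nRT₁/V₁ = 1.26×8.314×338/47.6 = 74.4 kPa.
Isothermal: T stays 338 K; PV = const ⇒ V₂ = 6.09 L, P₂ = 581 kPa.
ΔU = 0 (ideal gas, T constant).
W = nRT ln(V₂/V₁) = 1.26×8.314×338×ln(0.128) = -7280 J.
Q = ΔU + W = -7280 J.

-7280 J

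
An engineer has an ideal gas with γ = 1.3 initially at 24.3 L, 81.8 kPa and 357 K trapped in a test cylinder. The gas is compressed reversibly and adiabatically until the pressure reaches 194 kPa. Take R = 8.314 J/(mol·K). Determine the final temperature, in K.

Adiabatic: T₂/T₁ = (P₂/P₁)^((γ−1)/γ) ⇒ T₂ = 357×(2.37)^0.231 = 436 K; V₂ = 12.5 L.

436 K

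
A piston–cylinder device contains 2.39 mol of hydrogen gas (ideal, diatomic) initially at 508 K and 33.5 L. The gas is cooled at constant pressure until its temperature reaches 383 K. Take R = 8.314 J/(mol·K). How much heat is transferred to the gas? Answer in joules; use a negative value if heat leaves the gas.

-8690 J

P₁ = nRT₁/V₁ = 2.39×8.314×508/33.5 = 301 kPa.
Isobaric: P stays 301 kPa; V/T = const ⇒ T₂ = 383 K, V₂ = 25.3 L.
W = PΔV = 301×(25.3−33.5) kPa·L = -2480 J.
ΔU = nCvΔT = 2.39×20.8×(383−508) = -6210 J.
Q = ΔU + W = nCpΔT = -8690 J.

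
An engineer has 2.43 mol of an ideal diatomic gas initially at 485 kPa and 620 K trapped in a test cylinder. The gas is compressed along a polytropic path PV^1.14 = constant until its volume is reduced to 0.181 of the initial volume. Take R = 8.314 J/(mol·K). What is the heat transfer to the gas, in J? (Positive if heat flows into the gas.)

-15700 J

V₁ = nRT₁/P₁ = 2.43×8.314×620/485 = 25.8 L.
Polytropic n=1.14: T₂ = T₁(V₁/V₂)^(n−1) = 620×(5.52)^0.14 = 788 K; P₂ = P₁(V₁/V₂)^n = 3400 kPa.
W = (P₁V₁−P₂V₂)/(n−1) = (485×25.8−3400×4.67)/0.14 = -24200 J.
ΔU = nCvΔT = 2.43×20.8×(788−620) = 8470 J.
Q = ΔU + W = -15700 J.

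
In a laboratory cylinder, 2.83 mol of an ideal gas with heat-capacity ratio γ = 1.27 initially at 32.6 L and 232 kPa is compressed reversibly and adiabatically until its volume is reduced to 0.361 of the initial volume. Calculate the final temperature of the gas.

423 K

T₁ = P₁V₁/(nR) = 232×32.6/(2.83×8.314) = 321 K.
Adiabatic: TV^(γ−1) = const ⇒ T₂ = 321×(2.77)^0.270 = 423 K; PV^γ = const ⇒ P₂ = 846 kPa.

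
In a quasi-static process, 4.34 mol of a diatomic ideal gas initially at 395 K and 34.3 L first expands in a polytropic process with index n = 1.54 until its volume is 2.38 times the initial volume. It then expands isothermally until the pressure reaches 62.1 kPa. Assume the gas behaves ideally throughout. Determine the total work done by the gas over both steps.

14900 J

P₁ = nRT₁/V₁ = 4.34×8.314×395/34.3 = 416 kPa.
Step 1 — Polytropic n=1.54: T₂ = T₁(V₁/V₂)^(n−1) = 395×(0.420)^0.54 = 247 K; P₂ = P₁(V₁/V₂)^n = 109 kPa.
W = (P₁V₁−P₂V₂)/(n−1) = (416×34.3−109×81.6)/0.54 = 9870 J.
ΔU = nCvΔT = 4.34×20.8×(247−395) = -13300 J.
Q = ΔU + W = -3450 J.
State after step 1: P = 109 kPa, V = 81.6 L, T = 247 K.
Step 2 — Isothermal: T stays 247 K; PV = const ⇒ V₂ = 144 L, P₂ = 62.1 kPa.
ΔU = 0 (ideal gas, T constant).
W = nRT ln(V₂/V₁) = 4.34×8.314×247×ln(1.76) = 5050 J.
Q = ΔU + W = 5050 J.
Net over both steps: W = 14900 J, Q = 1590 J, ΔU = -13300 J.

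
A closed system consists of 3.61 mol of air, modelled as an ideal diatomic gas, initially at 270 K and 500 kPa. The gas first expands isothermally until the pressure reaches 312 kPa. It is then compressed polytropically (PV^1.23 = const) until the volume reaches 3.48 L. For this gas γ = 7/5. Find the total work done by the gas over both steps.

V₁ = nRT₁/P₁ = 3.61×8.314×270/500 = 16.2 L.
Step 1 — Isothermal: T stays 270 K; PV = const ⇒ V₂ = 26.0 L, P₂ = 312 kPa.
ΔU = 0 (ideal gas, T constant).
W = nRT ln(V₂/V₁) = 3.61×8.314×270×ln(1.60) = 3820 J.
Q = ΔU + W = 3820 J.
State after step 1: P = 312 kPa, V = 26.0 L, T = 270 K.
Step 2 — Polytropic n=1.23: T₂ = T₁(V₁/V₂)^(n−1) = 270×(7.46)^0.23 = 429 K; P₂ = P₁(V₁/V₂)^n = 3700 kPa.
W = (P₁V₁−P₂V₂)/(n−1) = (312×26.0−3700×3.48)/0.23 = -20700 J.
ΔU = nCvΔT = 3.61×20.8×(429−270) = 11900 J.
Q = ΔU + W = -8800 J.
Net over both steps: W = -16900 J, Q = -4980 J, ΔU = 11900 J.

-16900 J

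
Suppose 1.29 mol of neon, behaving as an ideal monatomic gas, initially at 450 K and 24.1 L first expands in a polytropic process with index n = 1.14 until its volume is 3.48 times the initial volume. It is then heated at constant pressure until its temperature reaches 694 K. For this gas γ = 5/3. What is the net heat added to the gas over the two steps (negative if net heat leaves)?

12800 J

P₁ = nRT₁/V₁ = 1.29×8.314×450/24.1 = 200 kPa.
Step 1 — Polytropic n=1.14: T₂ = T₁(V₁/V₂)^(n−1) = 450×(0.287)^0.14 = 378 K; P₂ = P₁(V₁/V₂)^n = 48.3 kPa.
W = (P₁V₁−P₂V₂)/(n−1) = (200×24.1−48.3×83.9)/0.14 = 5520 J.
ΔU = nCvΔT = 1.29×12.5×(378−450) = -1160 J.
Q = ΔU + W = 4360 J.
State after step 1: P = 48.3 kPa, V = 83.9 L, T = 378 K.
Step 2 — Isobaric: P stays 48.3 kPa; V/T = const ⇒ T₂ = 694 K, V₂ = 154 L.
W = PΔV = 48.3×(154−83.9) kPa·L = 3390 J.
ΔU = nCvΔT = 1.29×12.5×(694−378) = 5090 J.
Q = ΔU + W = nCpΔT = 8480 J.
Net over both steps: W = 8910 J, Q = 12800 J, ΔU = 3930 J.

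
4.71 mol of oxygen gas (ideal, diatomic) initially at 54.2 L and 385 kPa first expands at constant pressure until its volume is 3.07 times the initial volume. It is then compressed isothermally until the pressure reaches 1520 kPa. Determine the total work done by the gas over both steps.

T₁ = P₁V₁/(nR) = 385×54.2/(4.71×8.314) = 533 K.
Step 1 — Isobaric: P stays 385 kPa; V/T = const ⇒ T₂ = 1640 K, V₂ = 166 L.
W = PΔV = 385×(166−54.2) kPa·L = 43200 J.
ΔU = nCvΔT = 4.71×20.8×(1640−533) = 108000 J.
Q = ΔU + W = nCpΔT = 151000 J.
State after step 1: P = 385 kPa, V = 166 L, T = 1640 K.
Step 2 — Isothermal: T stays 1640 K; PV = const ⇒ V₂ = 42.1 L, P₂ = 1520 kPa.
ΔU = 0 (ideal gas, T constant).
W = nRT ln(V₂/V₁) = 4.71×8.314×1640×ln(0.253) = -88000 J.
Q = ΔU + W = -88000 J.
Net over both steps: W = -44800 J, Q = 63200 J, ΔU = 108000 J.

-44800 J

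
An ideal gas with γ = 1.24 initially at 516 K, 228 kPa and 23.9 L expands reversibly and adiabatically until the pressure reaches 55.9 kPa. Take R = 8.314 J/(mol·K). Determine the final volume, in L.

74.3 L

Adiabatic: T₂/T₁ = (P₂/P₁)^((γ−1)/γ) ⇒ T₂ = 516×(0.245)^0.194 = 393 K; V₂ = 74.3 L.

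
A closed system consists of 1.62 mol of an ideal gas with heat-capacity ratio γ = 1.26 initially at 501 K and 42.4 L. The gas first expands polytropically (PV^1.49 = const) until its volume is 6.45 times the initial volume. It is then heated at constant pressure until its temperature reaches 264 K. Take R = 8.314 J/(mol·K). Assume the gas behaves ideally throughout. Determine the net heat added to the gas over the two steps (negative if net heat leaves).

P₁ = nRT₁/V₁ = 1.62×8.314×501/42.4 = 159 kPa.
Step 1 — Polytropic n=1.49: T₂ = T₁(V₁/V₂)^(n−1) = 501×(0.155)^0.49 = 201 K; P₂ = P₁(V₁/V₂)^n = 9.90 kPa.
W = (P₁V₁−P₂V₂)/(n−1) = (159×42.4−9.90×273)/0.49 = 8250 J.
ΔU = nCvΔT = 1.62×32.0×(201−501) = -15500 J.
Q = ΔU + W = -7300 J.
State after step 1: P = 9.90 kPa, V = 273 L, T = 201 K.
Step 2 — Isobaric: P stays 9.90 kPa; V/T = const ⇒ T₂ = 264 K, V₂ = 359 L.
W = PΔV = 9.90×(359−273) kPa·L = 849 J.
ΔU = nCvΔT = 1.62×32.0×(264−201) = 3260 J.
Q = ΔU + W = nCpΔT = 4110 J.
Net over both steps: W = 9100 J, Q = -3180 J, ΔU = -12300 J.

-3180 J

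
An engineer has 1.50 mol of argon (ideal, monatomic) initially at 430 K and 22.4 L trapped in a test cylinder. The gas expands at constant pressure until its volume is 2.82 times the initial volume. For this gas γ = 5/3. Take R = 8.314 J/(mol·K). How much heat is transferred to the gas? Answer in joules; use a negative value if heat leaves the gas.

24400 J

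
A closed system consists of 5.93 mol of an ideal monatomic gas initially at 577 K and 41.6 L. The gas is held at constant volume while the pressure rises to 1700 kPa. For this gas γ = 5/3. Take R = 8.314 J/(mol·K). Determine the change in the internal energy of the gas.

P₁ = nRT₁/V₁ = 5.93×8.314×577/41.6 = 684 kPa.
Isochoric: V stays 41.6 L; P/T = const ⇒ T₂ = 1430 K, P₂ = 1700 kPa.
For an ideal gas ΔU = nCvΔT with Cv = (3/2)R = 12.5 J/(mol·K).
ΔU = 5.93×12.5×(1430−577) = 63400 J.

63400 J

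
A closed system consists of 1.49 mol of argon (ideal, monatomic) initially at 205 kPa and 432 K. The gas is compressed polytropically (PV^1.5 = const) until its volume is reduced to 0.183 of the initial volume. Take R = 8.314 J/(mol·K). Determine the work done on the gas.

14300 J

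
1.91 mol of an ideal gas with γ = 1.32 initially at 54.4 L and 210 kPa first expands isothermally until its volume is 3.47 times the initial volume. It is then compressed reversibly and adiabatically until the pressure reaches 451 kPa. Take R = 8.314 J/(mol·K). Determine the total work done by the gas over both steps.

-8180 J

T₁ = P₁V₁/(nR) = 210×54.4/(1.91×8.314) = 719 K.
Step 1 — Isothermal: T stays 719 K; PV = const ⇒ V₂ = 189 L, P₂ = 60.5 kPa.
ΔU = 0 (ideal gas, T constant).
W = nRT ln(V₂/V₁) = 1.91×8.314×719×ln(3.47) = 14200 J.
Q = ΔU + W = 14200 J.
State after step 1: P = 60.5 kPa, V = 189 L, T = 719 K.
Step 2 — Adiabatic: T₂/T₁ = (P₂/P₁)^((γ−1)/γ) ⇒ T₂ = 719×(7.45)^0.242 = 1170 K; V₂ = 41.2 L.
ΔU = nCvΔT = 1.91×26.0×(1170−719) = 22400 J.
Q = 0 for an adiabatic process, so W = −ΔU = -22400 J.
Net over both steps: W = -8180 J, Q = 14200 J, ΔU = 22400 J.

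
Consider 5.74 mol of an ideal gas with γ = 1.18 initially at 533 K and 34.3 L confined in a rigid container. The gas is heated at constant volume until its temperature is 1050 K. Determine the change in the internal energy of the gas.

137000 J

P₁ = nRT₁/V₁ = 5.74×8.314×533/34.3 = 742 kPa.
Isochoric: V stays 34.3 L; P/T = const ⇒ T₂ = 1050 K, P₂ = 1460 kPa.
For an ideal gas ΔU = nCvΔT with Cv = R/(γ−1) = 46.2 J/(mol·K).
ΔU = 5.74×46.2×(1050−533) = 137000 J.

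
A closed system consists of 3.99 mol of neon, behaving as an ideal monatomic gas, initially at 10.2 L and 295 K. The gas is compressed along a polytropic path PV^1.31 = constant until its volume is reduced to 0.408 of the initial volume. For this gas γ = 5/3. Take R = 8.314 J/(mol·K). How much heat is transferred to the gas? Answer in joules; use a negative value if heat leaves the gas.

P₁ = nRT₁/V₁ = 3.99×8.314×295/10.2 = 959 kPa.
Polytropic n=1.31: T₂ = T₁(V₁/V₂)^(n−1) = 295×(2.45)^0.31 = 390 K; P₂ = P₁(V₁/V₂)^n = 3100 kPa.
W = (P₁V₁−P₂V₂)/(n−1) = (959×10.2−3100×4.16)/0.31 = -10100 J.
ΔU = nCvΔT = 3.99×12.5×(390−295) = 4700 J.
Q = ΔU + W = -5410 J.

-5410 J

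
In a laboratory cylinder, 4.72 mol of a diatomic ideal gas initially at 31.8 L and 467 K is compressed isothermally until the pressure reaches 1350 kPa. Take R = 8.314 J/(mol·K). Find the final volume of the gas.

13.6 L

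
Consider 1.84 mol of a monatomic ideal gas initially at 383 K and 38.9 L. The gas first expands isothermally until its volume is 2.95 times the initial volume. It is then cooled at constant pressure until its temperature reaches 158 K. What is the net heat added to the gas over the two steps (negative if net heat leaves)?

P₁ = nRT₁/V₁ = 1.84×8.314×383/38.9 = 151 kPa.
Step 1 — Isothermal: T stays 383 K; PV = const ⇒ V₂ = 115 L, P₂ = 51.1 kPa.
ΔU = 0 (ideal gas, T constant).
W = nRT ln(V₂/V₁) = 1.84×8.314×383×ln(2.95) = 6340 J.
Q = ΔU + W = 6340 J.
State after step 1: P = 51.1 kPa, V = 115 L, T = 383 K.
Step 2 — Isobaric: P stays 51.1 kPa; V/T = const ⇒ T₂ = 158 K, V₂ = 47.3 L.
W = PΔV = 51.1×(47.3−115) kPa·L = -3440 J.
ΔU = nCvΔT = 1.84×12.5×(158−383) = -5160 J.
Q = ΔU + W = nCpΔT = -8600 J.
Net over both steps: W = 2900 J, Q = -2270 J, ΔU = -5160 J.

-2270 J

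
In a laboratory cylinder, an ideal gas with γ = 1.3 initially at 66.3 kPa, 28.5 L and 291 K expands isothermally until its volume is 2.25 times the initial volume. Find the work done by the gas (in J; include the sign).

1530 J

n = P₁V₁/(RT₁) = 66.3×28.5/(8.314×291) = 0.781 mol.
Isothermal: T stays 291 K; PV = const ⇒ V₂ = 64.1 L, P₂ = 29.5 kPa.
W = nRT ln(V₂/V₁) = 0.781×8.314×291×ln(2.25) = 1530 J.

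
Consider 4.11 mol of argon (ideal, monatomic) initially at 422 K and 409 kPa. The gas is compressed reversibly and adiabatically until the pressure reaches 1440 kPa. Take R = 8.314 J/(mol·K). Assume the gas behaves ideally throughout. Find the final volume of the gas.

V₁ = nRT₁/P₁ = 4.11×8.314×422/409 = 35.3 L.
Adiabatic: T₂/T₁ = (P₂/P₁)^((γ−1)/γ) ⇒ T₂ = 422×(3.52)^0.400 = 698 K; V₂ = 16.6 L.

16.6 L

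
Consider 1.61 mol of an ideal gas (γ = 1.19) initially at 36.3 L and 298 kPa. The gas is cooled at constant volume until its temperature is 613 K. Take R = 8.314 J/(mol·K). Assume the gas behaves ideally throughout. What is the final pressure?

T₁ = P₁V₁/(nR) = 298×36.3/(1.61×8.314) = 808 K.
Isochoric: V stays 36.3 L; P/T = const ⇒ T₂ = 613 K, P₂ = 226 kPa.

226 kPa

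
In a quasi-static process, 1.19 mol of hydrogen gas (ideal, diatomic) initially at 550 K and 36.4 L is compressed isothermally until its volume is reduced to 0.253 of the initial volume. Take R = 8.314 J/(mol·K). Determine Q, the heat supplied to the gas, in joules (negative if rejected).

-7480 J

P₁ = nRT₁/V₁ = 1.19×8.314×550/36.4 = 149 kPa.
Isothermal: T stays 550 K; PV = const ⇒ V₂ = 9.21 L, P₂ = 591 kPa.
ΔU = 0 (ideal gas, T constant).
W = nRT ln(V₂/V₁) = 1.19×8.314×550×ln(0.253) = -7480 J.
Q = ΔU + W = -7480 J.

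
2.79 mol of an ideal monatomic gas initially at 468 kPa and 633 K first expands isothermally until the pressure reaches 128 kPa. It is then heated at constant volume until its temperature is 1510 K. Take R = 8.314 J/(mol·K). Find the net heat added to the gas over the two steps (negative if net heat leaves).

V₁ = nRT₁/P₁ = 2.79×8.314×633/468 = 31.4 L.
Step 1 — Isothermal: T stays 633 K; PV = const ⇒ V₂ = 115 L, P₂ = 128 kPa.
ΔU = 0 (ideal gas, T constant).
W = nRT ln(V₂/V₁) = 2.79×8.314×633×ln(3.66) = 19000 J.
Q = ΔU + W = 19000 J.
State after step 1: P = 128 kPa, V = 115 L, T = 633 K.
Step 2 — Isochoric: V stays 115 L; P/T = const ⇒ T₂ = 1510 K, P₂ = 305 kPa.
W = 0 (no volume change).
ΔU = nCvΔT = 2.79×12.5×(1510−633) = 30500 J.
Q = ΔU = 30500 J.
Net over both steps: W = 19000 J, Q = 49600 J, ΔU = 30500 J.

49600 J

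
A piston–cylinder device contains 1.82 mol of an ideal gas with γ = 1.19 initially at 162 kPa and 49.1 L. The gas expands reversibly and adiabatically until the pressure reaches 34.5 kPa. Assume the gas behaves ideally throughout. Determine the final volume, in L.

180 L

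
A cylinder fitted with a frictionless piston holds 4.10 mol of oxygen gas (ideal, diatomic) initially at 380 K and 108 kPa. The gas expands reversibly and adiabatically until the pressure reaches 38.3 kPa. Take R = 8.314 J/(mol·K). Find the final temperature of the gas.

283 K

V₁ = nRT₁/P₁ = 4.10×8.314×380/108 = 120 L.
Adiabatic: T₂/T₁ = (P₂/P₁)^((γ−1)/γ) ⇒ T₂ = 380×(0.355)^0.286 = 283 K; V₂ = 252 L.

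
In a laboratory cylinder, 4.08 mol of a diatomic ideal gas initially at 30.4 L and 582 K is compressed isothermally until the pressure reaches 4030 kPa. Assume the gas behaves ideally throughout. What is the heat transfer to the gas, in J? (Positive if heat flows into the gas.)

-36000 J

P₁ = nRT₁/V₁ = 4.08×8.314×582/30.4 = 649 kPa.
Isothermal: T stays 582 K; PV = const ⇒ V₂ = 4.90 L, P₂ = 4030 kPa.
ΔU = 0 (ideal gas, T constant).
W = nRT ln(V₂/V₁) = 4.08×8.314×582×ln(0.161) = -36000 J.
Q = ΔU + W = -36000 J.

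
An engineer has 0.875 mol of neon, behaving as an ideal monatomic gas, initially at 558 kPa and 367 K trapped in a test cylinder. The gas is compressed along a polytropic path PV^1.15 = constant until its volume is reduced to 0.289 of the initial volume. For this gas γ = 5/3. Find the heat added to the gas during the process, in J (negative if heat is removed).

-2820 J

V₁ = nRT₁/P₁ = 0.875×8.314×367/558 = 4.78 L.
Polytropic n=1.15: T₂ = T₁(V₁/V₂)^(n−1) = 367×(3.46)^0.15 = 442 K; P₂ = P₁(V₁/V₂)^n = 2330 kPa.
W = (P₁V₁−P₂V₂)/(n−1) = (558×4.78−2330×1.38)/0.15 = -3640 J.
ΔU = nCvΔT = 0.875×12.5×(442−367) = 820 J.
Q = ΔU + W = -2820 J.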